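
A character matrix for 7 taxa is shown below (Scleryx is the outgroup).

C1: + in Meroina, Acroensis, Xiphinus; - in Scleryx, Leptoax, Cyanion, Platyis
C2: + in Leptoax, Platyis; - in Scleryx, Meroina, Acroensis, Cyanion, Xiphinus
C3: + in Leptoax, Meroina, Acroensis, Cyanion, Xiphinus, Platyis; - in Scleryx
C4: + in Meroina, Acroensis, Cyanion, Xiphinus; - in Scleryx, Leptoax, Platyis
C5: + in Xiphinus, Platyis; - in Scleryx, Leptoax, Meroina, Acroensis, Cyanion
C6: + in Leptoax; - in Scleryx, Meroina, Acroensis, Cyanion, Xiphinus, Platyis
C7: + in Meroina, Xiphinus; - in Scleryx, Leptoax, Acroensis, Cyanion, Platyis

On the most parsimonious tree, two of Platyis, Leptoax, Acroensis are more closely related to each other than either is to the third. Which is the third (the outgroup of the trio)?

Acroensis

The outgroup has state '-' for every character, so '+' is the derived state throughout.
C1: derived state '+' in Acroensis, Meroina, and Xiphinus only — synapomorphy for {Acroensis, Meroina, Xiphinus}.
C2 (derived state '+') is shared by Leptoax and Platyis — a synapomorphy uniting that clade.
All ingroup taxa share the derived state '+' for C3; it defines the ingroup but does not resolve relationships within it.
C4: derived state '+' in Acroensis, Cyanion, Meroina, and Xiphinus only — synapomorphy for {Acroensis, Cyanion, Meroina, Xiphinus}.
C5 groups Platyis and Xiphinus, which is incompatible with the clades supported by the remaining characters; treating it as convergent (homoplasy) costs fewer steps than any alternative tree.
C6: derived state '+' in Leptoax only — an autapomorphy, so it tells us nothing about relationships among taxa.
Only Meroina and Xiphinus show the derived state '+' for C7, supporting them as a clade.
Most parsimonious ingroup topology: ((Leptoax,Platyis),(((Meroina,Xiphinus),Acroensis),Cyanion)).
Platyis and Leptoax share a more recent common ancestor with each other than either does with Acroensis, so Acroensis is the least closely related of the three.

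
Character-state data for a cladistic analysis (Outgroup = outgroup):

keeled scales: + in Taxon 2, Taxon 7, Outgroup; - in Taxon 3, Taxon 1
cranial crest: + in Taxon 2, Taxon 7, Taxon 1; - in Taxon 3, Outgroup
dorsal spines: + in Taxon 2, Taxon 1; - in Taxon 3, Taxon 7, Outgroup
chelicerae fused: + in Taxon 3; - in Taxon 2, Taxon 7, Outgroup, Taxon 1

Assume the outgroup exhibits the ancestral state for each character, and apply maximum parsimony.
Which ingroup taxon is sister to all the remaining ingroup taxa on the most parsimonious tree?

Taxon 3

Character polarity is set by the outgroup: the derived state is whichever differs from the outgroup's state, so for keeled scales the derived state is '-', and for the remaining characters it is '+'.
keeled scales (state '-') occurs in Taxon 1 and Taxon 3 but conflicts with the nesting implied by the other characters — most parsimoniously interpreted as homoplasy.
cranial crest: derived state '+' in Taxon 1, Taxon 2, and Taxon 7 only — synapomorphy for {Taxon 1, Taxon 2, Taxon 7}.
dorsal spines: derived state '+' in Taxon 1 and Taxon 2 only — synapomorphy for {Taxon 1, Taxon 2}.
chelicerae fused (derived state '+') is unique to Taxon 3 (autapomorphy; uninformative for grouping).
Most parsimonious ingroup topology: (Taxon 3,((Taxon 2,Taxon 1),Taxon 7)).
Taxon 3 is sister to the clade containing all other ingroup taxa, so it is the earliest-diverging (most basal) ingroup lineage.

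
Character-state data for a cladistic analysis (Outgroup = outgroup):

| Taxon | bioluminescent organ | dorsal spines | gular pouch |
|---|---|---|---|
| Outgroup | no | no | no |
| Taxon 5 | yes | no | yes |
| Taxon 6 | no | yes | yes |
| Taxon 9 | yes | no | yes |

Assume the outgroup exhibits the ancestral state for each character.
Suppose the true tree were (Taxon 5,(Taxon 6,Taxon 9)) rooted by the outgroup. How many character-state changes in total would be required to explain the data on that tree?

4

Map each character onto (Taxon 5,(Taxon 6,Taxon 9)) (rooted by Outgroup) and count the minimum state changes it requires (Fitch parsimony):
bioluminescent organ: 2; dorsal spines: 1; gular pouch: 1.
Total tree length = 4.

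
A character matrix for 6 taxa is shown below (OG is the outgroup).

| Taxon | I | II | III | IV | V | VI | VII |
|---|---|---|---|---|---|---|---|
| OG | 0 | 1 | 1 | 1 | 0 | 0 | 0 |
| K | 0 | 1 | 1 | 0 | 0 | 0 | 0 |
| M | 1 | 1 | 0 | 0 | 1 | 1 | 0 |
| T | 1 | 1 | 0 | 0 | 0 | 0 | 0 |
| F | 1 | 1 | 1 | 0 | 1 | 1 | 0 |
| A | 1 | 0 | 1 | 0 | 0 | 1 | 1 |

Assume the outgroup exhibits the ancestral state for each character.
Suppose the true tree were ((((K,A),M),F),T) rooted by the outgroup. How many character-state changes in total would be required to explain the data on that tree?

11

Map each character onto ((((K,A),M),F),T) (rooted by OG) and count the minimum state changes it requires (Fitch parsimony):
I: 2; II: 1; III: 2; IV: 1; V: 2; VI: 2; VII: 1.
Total tree length = 11.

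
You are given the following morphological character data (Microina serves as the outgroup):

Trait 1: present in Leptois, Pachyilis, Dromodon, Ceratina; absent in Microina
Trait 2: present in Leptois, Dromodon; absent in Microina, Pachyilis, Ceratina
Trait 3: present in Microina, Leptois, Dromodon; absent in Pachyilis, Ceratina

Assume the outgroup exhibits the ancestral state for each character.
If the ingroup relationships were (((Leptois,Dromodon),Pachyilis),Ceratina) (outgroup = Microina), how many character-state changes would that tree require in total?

4

Map each character onto (((Leptois,Dromodon),Pachyilis),Ceratina) (rooted by Microina) and count the minimum state changes it requires (Fitch parsimony):
Trait 1: 1; Trait 2: 1; Trait 3: 2.
Total tree length = 4.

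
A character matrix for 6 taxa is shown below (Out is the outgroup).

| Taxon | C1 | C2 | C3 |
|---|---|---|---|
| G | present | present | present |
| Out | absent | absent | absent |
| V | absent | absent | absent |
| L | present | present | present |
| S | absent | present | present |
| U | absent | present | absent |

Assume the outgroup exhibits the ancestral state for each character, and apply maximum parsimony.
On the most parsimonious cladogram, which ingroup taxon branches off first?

The outgroup has state 'absent' for every character, so 'present' is the derived state throughout.
Only G and L show the derived state 'present' for C1, supporting them as a clade.
C2: derived state 'present' in G, L, S, and U only — synapomorphy for {G, L, S, U}.
C3 (derived state 'present') is shared by G, L, and S — a synapomorphy uniting that clade.
Most parsimonious ingroup topology: ((U,((G,L),S)),V).
V is sister to the clade containing all other ingroup taxa, so it is the earliest-diverging (most basal) ingroup lineage.

V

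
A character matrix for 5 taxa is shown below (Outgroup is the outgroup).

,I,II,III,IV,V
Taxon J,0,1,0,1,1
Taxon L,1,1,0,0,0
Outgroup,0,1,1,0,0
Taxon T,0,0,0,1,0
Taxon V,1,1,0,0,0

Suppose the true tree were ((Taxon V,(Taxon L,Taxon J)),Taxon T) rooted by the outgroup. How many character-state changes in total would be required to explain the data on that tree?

7

Map each character onto ((Taxon V,(Taxon L,Taxon J)),Taxon T) (rooted by Outgroup) and count the minimum state changes it requires (Fitch parsimony):
I: 2; II: 1; III: 1; IV: 2; V: 1.
Total tree length = 7.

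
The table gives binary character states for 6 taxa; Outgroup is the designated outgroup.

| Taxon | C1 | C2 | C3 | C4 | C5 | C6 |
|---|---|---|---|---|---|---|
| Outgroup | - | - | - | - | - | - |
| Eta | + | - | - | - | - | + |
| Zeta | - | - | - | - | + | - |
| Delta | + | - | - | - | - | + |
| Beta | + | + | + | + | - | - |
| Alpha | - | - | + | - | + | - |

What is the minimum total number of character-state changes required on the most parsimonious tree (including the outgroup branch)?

The outgroup has state '-' for every character, so '+' is the derived state throughout.
Only Beta, Delta, and Eta show the derived state '+' for C1, supporting them as a clade.
C2: derived state '+' in Beta only — an autapomorphy, so it tells us nothing about relationships among taxa.
C3 (state '+') occurs in Alpha and Beta but conflicts with the nesting implied by the other characters — most parsimoniously interpreted as homoplasy.
C4 (derived state '+') is unique to Beta (autapomorphy; uninformative for grouping).
C5 (derived state '+') is shared by Alpha and Zeta — a synapomorphy uniting that clade.
Only Delta and Eta show the derived state '+' for C6, supporting them as a clade.
Most parsimonious ingroup topology: (((Eta,Delta),Beta),(Zeta,Alpha)).
Changes per character on this tree: C1: 1; C2: 1; C3: 2; C4: 1; C5: 1; C6: 1.
Total = 7.

7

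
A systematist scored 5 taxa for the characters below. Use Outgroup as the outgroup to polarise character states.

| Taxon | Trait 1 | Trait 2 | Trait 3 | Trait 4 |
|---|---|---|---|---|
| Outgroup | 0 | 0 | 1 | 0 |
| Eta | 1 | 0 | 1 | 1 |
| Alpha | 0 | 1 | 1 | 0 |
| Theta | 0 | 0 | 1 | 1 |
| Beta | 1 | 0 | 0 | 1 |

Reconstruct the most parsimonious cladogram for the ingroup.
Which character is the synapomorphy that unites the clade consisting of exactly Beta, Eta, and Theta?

Trait 4

Character polarity is set by the outgroup: the derived state is whichever differs from the outgroup's state, so for Trait 3 the derived state is '0', and for the remaining characters it is '1'.
Trait 1 (derived state '1') is shared by Beta and Eta — a synapomorphy uniting that clade.
Trait 2: derived state '1' in Alpha only — an autapomorphy, so it tells us nothing about relationships among taxa.
Trait 3: derived state '0' in Beta only — an autapomorphy, so it tells us nothing about relationships among taxa.
Only Beta, Eta, and Theta show the derived state '1' for Trait 4, supporting them as a clade.
Most parsimonious ingroup topology: (((Eta,Beta),Theta),Alpha).
The clade {Beta, Eta, Theta} is supported by Trait 4: its derived state '1' occurs in exactly those taxa and in no other taxon (including the outgroup).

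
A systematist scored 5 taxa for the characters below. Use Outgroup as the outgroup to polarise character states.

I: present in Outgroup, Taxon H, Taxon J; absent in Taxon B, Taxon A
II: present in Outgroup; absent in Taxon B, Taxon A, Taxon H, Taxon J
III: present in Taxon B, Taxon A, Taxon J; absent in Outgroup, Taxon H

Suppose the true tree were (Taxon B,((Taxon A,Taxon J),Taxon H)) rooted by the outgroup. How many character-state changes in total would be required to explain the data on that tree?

Map each character onto (Taxon B,((Taxon A,Taxon J),Taxon H)) (rooted by Outgroup) and count the minimum state changes it requires (Fitch parsimony):
I: 2; II: 1; III: 2.
Total tree length = 5.

5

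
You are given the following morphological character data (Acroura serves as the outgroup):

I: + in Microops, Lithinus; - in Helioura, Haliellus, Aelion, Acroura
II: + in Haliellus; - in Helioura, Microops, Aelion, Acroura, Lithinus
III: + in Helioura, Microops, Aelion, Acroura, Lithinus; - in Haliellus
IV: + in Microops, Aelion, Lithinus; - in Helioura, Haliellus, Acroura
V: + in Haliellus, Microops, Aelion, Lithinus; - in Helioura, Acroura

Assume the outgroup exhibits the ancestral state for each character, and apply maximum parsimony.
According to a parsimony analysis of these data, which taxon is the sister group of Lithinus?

Microops

Character polarity is set by the outgroup: the derived state is whichever differs from the outgroup's state, so for III the derived state is '-', and for the remaining characters it is '+'.
Only Lithinus and Microops show the derived state '+' for I, supporting them as a clade.
II: derived state '+' in Haliellus only — an autapomorphy, so it tells us nothing about relationships among taxa.
III (derived state '-') is unique to Haliellus (autapomorphy; uninformative for grouping).
IV: derived state '+' in Aelion, Lithinus, and Microops only — synapomorphy for {Aelion, Lithinus, Microops}.
V (derived state '+') is shared by Aelion, Haliellus, Lithinus, and Microops — a synapomorphy uniting that clade.
Most parsimonious ingroup topology: (((Aelion,(Lithinus,Microops)),Haliellus),Helioura).
Lithinus and Microops form a cherry on this tree, so they are sister taxa.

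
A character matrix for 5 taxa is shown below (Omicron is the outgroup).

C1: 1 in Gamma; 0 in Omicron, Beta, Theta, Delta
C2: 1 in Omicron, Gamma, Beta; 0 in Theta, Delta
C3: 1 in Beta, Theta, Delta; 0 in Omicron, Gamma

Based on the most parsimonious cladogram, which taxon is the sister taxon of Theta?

Character polarity is set by the outgroup: the derived state is whichever differs from the outgroup's state, so for C2 the derived state is '0', and for the remaining characters it is '1'.
C1: derived state '1' in Gamma only — an autapomorphy, so it tells us nothing about relationships among taxa.
C2 (derived state '0') is shared by Delta and Theta — a synapomorphy uniting that clade.
Only Beta, Delta, and Theta show the derived state '1' for C3, supporting them as a clade.
Most parsimonious ingroup topology: (Gamma,(Beta,(Theta,Delta))).
Theta and Delta form a cherry on this tree, so they are sister taxa.

Delta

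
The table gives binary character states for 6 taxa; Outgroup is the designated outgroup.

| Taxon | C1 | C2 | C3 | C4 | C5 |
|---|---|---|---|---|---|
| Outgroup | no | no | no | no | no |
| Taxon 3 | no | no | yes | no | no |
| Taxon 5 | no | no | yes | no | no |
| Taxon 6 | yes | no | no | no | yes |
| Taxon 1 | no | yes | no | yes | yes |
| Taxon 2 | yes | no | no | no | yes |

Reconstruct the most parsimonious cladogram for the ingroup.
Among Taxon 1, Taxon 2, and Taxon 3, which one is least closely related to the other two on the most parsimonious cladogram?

Taxon 3

The outgroup has state 'no' for every character, so 'yes' is the derived state throughout.
C1 (derived state 'yes') is shared by Taxon 2 and Taxon 6 — a synapomorphy uniting that clade.
C2: derived state 'yes' in Taxon 1 only — an autapomorphy, so it tells us nothing about relationships among taxa.
C3: derived state 'yes' in Taxon 3 and Taxon 5 only — synapomorphy for {Taxon 3, Taxon 5}.
C4 (derived state 'yes') is unique to Taxon 1 (autapomorphy; uninformative for grouping).
C5 (derived state 'yes') is shared by Taxon 1, Taxon 2, and Taxon 6 — a synapomorphy uniting that clade.
Most parsimonious ingroup topology: ((Taxon 3,Taxon 5),((Taxon 6,Taxon 2),Taxon 1)).
Taxon 1 and Taxon 2 share a more recent common ancestor with each other than either does with Taxon 3, so Taxon 3 is the least closely related of the three.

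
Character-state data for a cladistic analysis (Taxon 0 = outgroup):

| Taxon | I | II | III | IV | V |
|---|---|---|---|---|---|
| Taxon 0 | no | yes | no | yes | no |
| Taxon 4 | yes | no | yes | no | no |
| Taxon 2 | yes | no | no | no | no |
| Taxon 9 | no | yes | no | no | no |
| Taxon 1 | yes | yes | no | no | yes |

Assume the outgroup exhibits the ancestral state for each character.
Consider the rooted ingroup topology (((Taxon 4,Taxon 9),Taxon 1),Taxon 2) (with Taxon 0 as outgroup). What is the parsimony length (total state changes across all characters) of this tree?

7

Map each character onto (((Taxon 4,Taxon 9),Taxon 1),Taxon 2) (rooted by Taxon 0) and count the minimum state changes it requires (Fitch parsimony):
I: 2; II: 2; III: 1; IV: 1; V: 1.
Total tree length = 7.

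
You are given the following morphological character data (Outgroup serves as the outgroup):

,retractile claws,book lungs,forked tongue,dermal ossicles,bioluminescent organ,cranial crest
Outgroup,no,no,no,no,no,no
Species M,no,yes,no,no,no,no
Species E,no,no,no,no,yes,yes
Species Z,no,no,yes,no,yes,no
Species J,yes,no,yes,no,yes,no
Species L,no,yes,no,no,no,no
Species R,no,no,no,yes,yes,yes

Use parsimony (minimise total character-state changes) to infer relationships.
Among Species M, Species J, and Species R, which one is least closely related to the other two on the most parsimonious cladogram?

The outgroup has state 'no' for every character, so 'yes' is the derived state throughout.
retractile claws (derived state 'yes') is unique to Species J (autapomorphy; uninformative for grouping).
book lungs (derived state 'yes') is shared by Species L and Species M — a synapomorphy uniting that clade.
forked tongue (derived state 'yes') is shared by Species J and Species Z — a synapomorphy uniting that clade.
dermal ossicles: derived state 'yes' in Species R only — an autapomorphy, so it tells us nothing about relationships among taxa.
Only Species E, Species J, Species R, and Species Z show the derived state 'yes' for bioluminescent organ, supporting them as a clade.
cranial crest: derived state 'yes' in Species E and Species R only — synapomorphy for {Species E, Species R}.
Most parsimonious ingroup topology: ((Species M,Species L),((Species E,Species R),(Species Z,Species J))).
Species R and Species J share a more recent common ancestor with each other than either does with Species M, so Species M is the least closely related of the three.

Species M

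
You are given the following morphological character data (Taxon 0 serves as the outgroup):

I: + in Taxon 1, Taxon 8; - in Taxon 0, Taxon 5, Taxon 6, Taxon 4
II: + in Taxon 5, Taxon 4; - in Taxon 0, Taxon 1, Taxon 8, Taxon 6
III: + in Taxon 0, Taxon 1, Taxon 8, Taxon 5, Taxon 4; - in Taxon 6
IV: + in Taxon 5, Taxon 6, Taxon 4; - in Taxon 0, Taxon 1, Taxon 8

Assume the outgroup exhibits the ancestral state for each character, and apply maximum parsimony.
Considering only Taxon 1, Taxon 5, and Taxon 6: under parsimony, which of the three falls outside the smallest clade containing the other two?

Character polarity is set by the outgroup: the derived state is whichever differs from the outgroup's state, so for III the derived state is '-', and for the remaining characters it is '+'.
I: derived state '+' in Taxon 1 and Taxon 8 only — synapomorphy for {Taxon 1, Taxon 8}.
II: derived state '+' in Taxon 4 and Taxon 5 only — synapomorphy for {Taxon 4, Taxon 5}.
III: derived state '-' in Taxon 6 only — an autapomorphy, so it tells us nothing about relationships among taxa.
IV: derived state '+' in Taxon 4, Taxon 5, and Taxon 6 only — synapomorphy for {Taxon 4, Taxon 5, Taxon 6}.
Most parsimonious ingroup topology: ((Taxon 1,Taxon 8),((Taxon 5,Taxon 4),Taxon 6)).
Taxon 5 and Taxon 6 share a more recent common ancestor with each other than either does with Taxon 1, so Taxon 1 is the least closely related of the three.

Taxon 1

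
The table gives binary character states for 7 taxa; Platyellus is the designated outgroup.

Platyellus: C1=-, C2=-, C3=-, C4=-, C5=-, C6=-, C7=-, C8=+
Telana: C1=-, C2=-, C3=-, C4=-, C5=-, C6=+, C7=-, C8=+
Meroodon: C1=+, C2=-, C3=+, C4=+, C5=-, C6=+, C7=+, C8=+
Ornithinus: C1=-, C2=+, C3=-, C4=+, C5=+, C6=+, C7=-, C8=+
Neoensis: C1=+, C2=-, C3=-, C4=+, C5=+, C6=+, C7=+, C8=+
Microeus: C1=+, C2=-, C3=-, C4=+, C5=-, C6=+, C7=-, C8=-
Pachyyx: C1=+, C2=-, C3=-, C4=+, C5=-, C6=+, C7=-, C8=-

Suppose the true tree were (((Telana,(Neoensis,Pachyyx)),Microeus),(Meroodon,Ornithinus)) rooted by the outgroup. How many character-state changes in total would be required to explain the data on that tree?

Map each character onto (((Telana,(Neoensis,Pachyyx)),Microeus),(Meroodon,Ornithinus)) (rooted by Platyellus) and count the minimum state changes it requires (Fitch parsimony):
C1: 3; C2: 1; C3: 1; C4: 2; C5: 2; C6: 1; C7: 2; C8: 2.
Total tree length = 14.

14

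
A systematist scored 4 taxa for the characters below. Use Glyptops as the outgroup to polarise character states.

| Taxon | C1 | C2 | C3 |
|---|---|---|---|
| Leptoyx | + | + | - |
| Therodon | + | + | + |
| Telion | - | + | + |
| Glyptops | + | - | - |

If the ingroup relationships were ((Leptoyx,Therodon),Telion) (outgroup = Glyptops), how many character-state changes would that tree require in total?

4

Map each character onto ((Leptoyx,Therodon),Telion) (rooted by Glyptops) and count the minimum state changes it requires (Fitch parsimony):
C1: 1; C2: 1; C3: 2.
Total tree length = 4.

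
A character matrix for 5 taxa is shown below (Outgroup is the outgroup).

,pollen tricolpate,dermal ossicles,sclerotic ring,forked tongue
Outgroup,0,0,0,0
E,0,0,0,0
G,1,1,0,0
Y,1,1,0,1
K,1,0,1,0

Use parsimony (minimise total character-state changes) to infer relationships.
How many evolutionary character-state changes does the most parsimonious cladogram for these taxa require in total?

4

The outgroup has state '0' for every character, so '1' is the derived state throughout.
pollen tricolpate: derived state '1' in G, K, and Y only — synapomorphy for {G, K, Y}.
dermal ossicles (derived state '1') is shared by G and Y — a synapomorphy uniting that clade.
sclerotic ring (derived state '1') is unique to K (autapomorphy; uninformative for grouping).
forked tongue (derived state '1') is unique to Y (autapomorphy; uninformative for grouping).
Most parsimonious ingroup topology: (E,((G,Y),K)).
Changes per character on this tree: pollen tricolpate: 1; dermal ossicles: 1; sclerotic ring: 1; forked tongue: 1.
Total = 4.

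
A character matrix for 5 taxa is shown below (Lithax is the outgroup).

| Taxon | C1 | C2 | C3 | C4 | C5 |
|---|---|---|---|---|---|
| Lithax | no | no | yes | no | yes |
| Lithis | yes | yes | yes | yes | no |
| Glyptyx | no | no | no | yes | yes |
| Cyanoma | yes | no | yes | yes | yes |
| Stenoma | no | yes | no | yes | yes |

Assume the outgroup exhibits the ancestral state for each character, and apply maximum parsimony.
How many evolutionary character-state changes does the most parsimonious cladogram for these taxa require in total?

Character polarity is set by the outgroup: the derived state is whichever differs from the outgroup's state, so for C3, C5 the derived state is 'no', and for the remaining characters it is 'yes'.
Only Cyanoma and Lithis show the derived state 'yes' for C1, supporting them as a clade.
C2 (state 'yes') occurs in Lithis and Stenoma but conflicts with the nesting implied by the other characters — most parsimoniously interpreted as homoplasy.
C3 (derived state 'no') is shared by Glyptyx and Stenoma — a synapomorphy uniting that clade.
All ingroup taxa share the derived state 'yes' for C4; it defines the ingroup but does not resolve relationships within it.
C5: derived state 'no' in Lithis only — an autapomorphy, so it tells us nothing about relationships among taxa.
Most parsimonious ingroup topology: ((Lithis,Cyanoma),(Glyptyx,Stenoma)).
Changes per character on this tree: C1: 1; C2: 2; C3: 1; C4: 1; C5: 1.
Total = 6.

6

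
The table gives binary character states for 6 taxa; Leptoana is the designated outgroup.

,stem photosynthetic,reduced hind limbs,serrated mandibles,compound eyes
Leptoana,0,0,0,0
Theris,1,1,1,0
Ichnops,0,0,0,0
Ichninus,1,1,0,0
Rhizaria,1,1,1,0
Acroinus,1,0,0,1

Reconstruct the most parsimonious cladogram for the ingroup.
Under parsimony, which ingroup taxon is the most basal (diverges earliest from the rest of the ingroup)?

The outgroup has state '0' for every character, so '1' is the derived state throughout.
stem photosynthetic: derived state '1' in Acroinus, Ichninus, Rhizaria, and Theris only — synapomorphy for {Acroinus, Ichninus, Rhizaria, Theris}.
reduced hind limbs: derived state '1' in Ichninus, Rhizaria, and Theris only — synapomorphy for {Ichninus, Rhizaria, Theris}.
Only Rhizaria and Theris show the derived state '1' for serrated mandibles, supporting them as a clade.
compound eyes: derived state '1' in Acroinus only — an autapomorphy, so it tells us nothing about relationships among taxa.
Most parsimonious ingroup topology: ((((Theris,Rhizaria),Ichninus),Acroinus),Ichnops).
Ichnops is sister to the clade containing all other ingroup taxa, so it is the earliest-diverging (most basal) ingroup lineage.

Ichnops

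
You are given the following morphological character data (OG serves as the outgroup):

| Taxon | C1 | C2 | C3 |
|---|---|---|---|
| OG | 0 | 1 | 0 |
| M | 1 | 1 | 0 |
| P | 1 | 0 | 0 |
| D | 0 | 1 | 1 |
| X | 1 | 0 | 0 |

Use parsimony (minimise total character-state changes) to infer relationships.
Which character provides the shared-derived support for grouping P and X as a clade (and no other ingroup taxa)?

Character polarity is set by the outgroup: the derived state is whichever differs from the outgroup's state, so for C2 the derived state is '0', and for the remaining characters it is '1'.
C1: derived state '1' in M, P, and X only — synapomorphy for {M, P, X}.
Only P and X show the derived state '0' for C2, supporting them as a clade.
C3: derived state '1' in D only — an autapomorphy, so it tells us nothing about relationships among taxa.
Most parsimonious ingroup topology: ((M,(P,X)),D).
The clade {P, X} is supported by C2: its derived state '0' occurs in exactly those taxa and in no other taxon (including the outgroup).

C2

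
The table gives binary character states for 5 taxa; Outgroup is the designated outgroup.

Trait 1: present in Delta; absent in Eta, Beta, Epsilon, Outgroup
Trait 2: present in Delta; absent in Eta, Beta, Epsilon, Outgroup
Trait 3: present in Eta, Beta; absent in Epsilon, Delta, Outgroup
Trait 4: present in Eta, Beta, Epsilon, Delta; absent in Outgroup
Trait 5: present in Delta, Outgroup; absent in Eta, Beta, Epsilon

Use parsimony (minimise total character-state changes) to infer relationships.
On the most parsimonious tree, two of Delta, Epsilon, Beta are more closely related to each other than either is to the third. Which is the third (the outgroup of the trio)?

Delta

Character polarity is set by the outgroup: the derived state is whichever differs from the outgroup's state, so for Trait 5 the derived state is 'absent', and for the remaining characters it is 'present'.
Trait 1 (derived state 'present') is unique to Delta (autapomorphy; uninformative for grouping).
Trait 2: derived state 'present' in Delta only — an autapomorphy, so it tells us nothing about relationships among taxa.
Trait 3 (derived state 'present') is shared by Beta and Eta — a synapomorphy uniting that clade.
Trait 4 (derived state 'present') is shared by all ingroup taxa — unites the whole ingroup.
Trait 5: derived state 'absent' in Beta, Epsilon, and Eta only — synapomorphy for {Beta, Epsilon, Eta}.
Most parsimonious ingroup topology: (Delta,(Epsilon,(Beta,Eta))).
Epsilon and Beta share a more recent common ancestor with each other than either does with Delta, so Delta is the least closely related of the three.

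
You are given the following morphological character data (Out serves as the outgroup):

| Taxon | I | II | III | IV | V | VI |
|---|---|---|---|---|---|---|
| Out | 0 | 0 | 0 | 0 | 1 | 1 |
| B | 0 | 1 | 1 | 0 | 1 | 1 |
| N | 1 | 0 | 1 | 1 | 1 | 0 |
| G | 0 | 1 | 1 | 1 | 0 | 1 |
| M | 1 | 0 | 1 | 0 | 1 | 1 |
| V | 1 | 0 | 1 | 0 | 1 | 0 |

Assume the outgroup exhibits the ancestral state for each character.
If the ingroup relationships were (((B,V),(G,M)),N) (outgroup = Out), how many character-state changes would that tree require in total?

Map each character onto (((B,V),(G,M)),N) (rooted by Out) and count the minimum state changes it requires (Fitch parsimony):
I: 3; II: 2; III: 1; IV: 2; V: 1; VI: 2.
Total tree length = 11.

11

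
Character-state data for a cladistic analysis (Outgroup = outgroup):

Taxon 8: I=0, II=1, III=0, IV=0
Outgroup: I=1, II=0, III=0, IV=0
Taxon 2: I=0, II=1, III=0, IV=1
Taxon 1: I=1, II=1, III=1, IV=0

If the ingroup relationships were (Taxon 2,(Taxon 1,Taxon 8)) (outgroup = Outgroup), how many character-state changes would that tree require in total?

Map each character onto (Taxon 2,(Taxon 1,Taxon 8)) (rooted by Outgroup) and count the minimum state changes it requires (Fitch parsimony):
I: 2; II: 1; III: 1; IV: 1.
Total tree length = 5.

5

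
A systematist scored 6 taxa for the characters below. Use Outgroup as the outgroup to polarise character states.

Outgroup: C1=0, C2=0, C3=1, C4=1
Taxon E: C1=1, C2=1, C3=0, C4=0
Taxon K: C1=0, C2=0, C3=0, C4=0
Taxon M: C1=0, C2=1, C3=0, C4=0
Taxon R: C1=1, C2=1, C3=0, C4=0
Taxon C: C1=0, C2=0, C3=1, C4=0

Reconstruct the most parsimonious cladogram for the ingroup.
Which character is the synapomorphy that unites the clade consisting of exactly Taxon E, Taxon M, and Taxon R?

Character polarity is set by the outgroup: the derived state is whichever differs from the outgroup's state, so for C3, C4 the derived state is '0', and for the remaining characters it is '1'.
C1: derived state '1' in Taxon E and Taxon R only — synapomorphy for {Taxon E, Taxon R}.
Only Taxon E, Taxon M, and Taxon R show the derived state '1' for C2, supporting them as a clade.
C3: derived state '0' in Taxon E, Taxon K, Taxon M, and Taxon R only — synapomorphy for {Taxon E, Taxon K, Taxon M, Taxon R}.
C4 (derived state '0') is shared by all ingroup taxa — unites the whole ingroup.
Most parsimonious ingroup topology: ((((Taxon E,Taxon R),Taxon M),Taxon K),Taxon C).
The clade {Taxon E, Taxon M, Taxon R} is supported by C2: its derived state '1' occurs in exactly those taxa and in no other taxon (including the outgroup).

C2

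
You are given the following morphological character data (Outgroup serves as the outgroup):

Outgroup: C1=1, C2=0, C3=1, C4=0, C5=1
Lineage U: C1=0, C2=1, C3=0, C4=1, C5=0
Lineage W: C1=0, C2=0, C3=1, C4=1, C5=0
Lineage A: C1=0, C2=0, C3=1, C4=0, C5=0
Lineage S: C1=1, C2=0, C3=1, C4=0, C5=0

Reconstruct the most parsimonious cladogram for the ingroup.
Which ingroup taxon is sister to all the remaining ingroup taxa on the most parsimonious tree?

Lineage S

Character polarity is set by the outgroup: the derived state is whichever differs from the outgroup's state, so for C1, C3, C5 the derived state is '0', and for the remaining characters it is '1'.
C1 (derived state '0') is shared by Lineage A, Lineage U, and Lineage W — a synapomorphy uniting that clade.
C2: derived state '1' in Lineage U only — an autapomorphy, so it tells us nothing about relationships among taxa.
C3 (derived state '0') is unique to Lineage U (autapomorphy; uninformative for grouping).
C4 (derived state '1') is shared by Lineage U and Lineage W — a synapomorphy uniting that clade.
C5 (derived state '0') is shared by all ingroup taxa — unites the whole ingroup.
Most parsimonious ingroup topology: (((Lineage U,Lineage W),Lineage A),Lineage S).
Lineage S is sister to the clade containing all other ingroup taxa, so it is the earliest-diverging (most basal) ingroup lineage.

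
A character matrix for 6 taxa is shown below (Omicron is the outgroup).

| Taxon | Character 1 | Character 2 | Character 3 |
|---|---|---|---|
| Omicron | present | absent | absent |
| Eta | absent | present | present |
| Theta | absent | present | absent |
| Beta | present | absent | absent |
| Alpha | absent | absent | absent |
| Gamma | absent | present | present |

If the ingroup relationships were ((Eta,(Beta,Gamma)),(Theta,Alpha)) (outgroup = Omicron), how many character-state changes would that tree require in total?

7

Map each character onto ((Eta,(Beta,Gamma)),(Theta,Alpha)) (rooted by Omicron) and count the minimum state changes it requires (Fitch parsimony):
Character 1: 2; Character 2: 3; Character 3: 2.
Total tree length = 7.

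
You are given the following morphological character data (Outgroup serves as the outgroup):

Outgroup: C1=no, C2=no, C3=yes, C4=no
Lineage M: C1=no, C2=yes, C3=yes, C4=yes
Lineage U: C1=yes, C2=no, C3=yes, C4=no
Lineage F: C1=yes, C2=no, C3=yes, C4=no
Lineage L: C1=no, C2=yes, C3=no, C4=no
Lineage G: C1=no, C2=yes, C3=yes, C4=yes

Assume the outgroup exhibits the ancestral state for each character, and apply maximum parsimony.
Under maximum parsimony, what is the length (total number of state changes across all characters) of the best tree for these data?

4

Character polarity is set by the outgroup: the derived state is whichever differs from the outgroup's state, so for C3 the derived state is 'no', and for the remaining characters it is 'yes'.
Only Lineage F and Lineage U show the derived state 'yes' for C1, supporting them as a clade.
C2 (derived state 'yes') is shared by Lineage G, Lineage L, and Lineage M — a synapomorphy uniting that clade.
C3 (derived state 'no') is unique to Lineage L (autapomorphy; uninformative for grouping).
Only Lineage G and Lineage M show the derived state 'yes' for C4, supporting them as a clade.
Most parsimonious ingroup topology: (((Lineage M,Lineage G),Lineage L),(Lineage U,Lineage F)).
Changes per character on this tree: C1: 1; C2: 1; C3: 1; C4: 1.
Total = 4.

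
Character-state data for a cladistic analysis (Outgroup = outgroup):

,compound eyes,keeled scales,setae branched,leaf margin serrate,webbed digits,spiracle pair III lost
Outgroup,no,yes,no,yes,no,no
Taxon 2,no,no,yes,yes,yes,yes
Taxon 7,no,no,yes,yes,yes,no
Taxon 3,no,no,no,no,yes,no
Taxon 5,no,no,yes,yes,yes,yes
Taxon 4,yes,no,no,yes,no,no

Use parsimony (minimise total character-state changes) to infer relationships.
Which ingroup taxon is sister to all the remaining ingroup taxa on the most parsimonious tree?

Character polarity is set by the outgroup: the derived state is whichever differs from the outgroup's state, so for keeled scales, leaf margin serrate the derived state is 'no', and for the remaining characters it is 'yes'.
compound eyes (derived state 'yes') is unique to Taxon 4 (autapomorphy; uninformative for grouping).
keeled scales (derived state 'no') is shared by all ingroup taxa — unites the whole ingroup.
setae branched: derived state 'yes' in Taxon 2, Taxon 5, and Taxon 7 only — synapomorphy for {Taxon 2, Taxon 5, Taxon 7}.
leaf margin serrate (derived state 'no') is unique to Taxon 3 (autapomorphy; uninformative for grouping).
webbed digits (derived state 'yes') is shared by Taxon 2, Taxon 3, Taxon 5, and Taxon 7 — a synapomorphy uniting that clade.
spiracle pair III lost (derived state 'yes') is shared by Taxon 2 and Taxon 5 — a synapomorphy uniting that clade.
Most parsimonious ingroup topology: ((((Taxon 2,Taxon 5),Taxon 7),Taxon 3),Taxon 4).
Taxon 4 is sister to the clade containing all other ingroup taxa, so it is the earliest-diverging (most basal) ingroup lineage.

Taxon 4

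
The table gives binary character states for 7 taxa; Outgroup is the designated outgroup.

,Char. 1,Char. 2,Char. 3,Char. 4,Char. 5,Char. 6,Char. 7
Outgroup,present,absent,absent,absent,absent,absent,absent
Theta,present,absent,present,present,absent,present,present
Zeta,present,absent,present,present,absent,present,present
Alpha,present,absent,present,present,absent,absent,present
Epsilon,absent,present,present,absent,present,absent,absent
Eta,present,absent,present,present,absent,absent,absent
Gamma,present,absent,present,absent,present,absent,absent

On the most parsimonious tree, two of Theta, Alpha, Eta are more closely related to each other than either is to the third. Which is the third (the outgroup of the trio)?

Character polarity is set by the outgroup: the derived state is whichever differs from the outgroup's state, so for Char. 1 the derived state is 'absent', and for the remaining characters it is 'present'.
Char. 1 (derived state 'absent') is unique to Epsilon (autapomorphy; uninformative for grouping).
Char. 2: derived state 'present' in Epsilon only — an autapomorphy, so it tells us nothing about relationships among taxa.
All ingroup taxa share the derived state 'present' for Char. 3; it defines the ingroup but does not resolve relationships within it.
Char. 4 (derived state 'present') is shared by Alpha, Eta, Theta, and Zeta — a synapomorphy uniting that clade.
Only Epsilon and Gamma show the derived state 'present' for Char. 5, supporting them as a clade.
Char. 6: derived state 'present' in Theta and Zeta only — synapomorphy for {Theta, Zeta}.
Char. 7: derived state 'present' in Alpha, Theta, and Zeta only — synapomorphy for {Alpha, Theta, Zeta}.
Most parsimonious ingroup topology: ((((Theta,Zeta),Alpha),Eta),(Epsilon,Gamma)).
Theta and Alpha share a more recent common ancestor with each other than either does with Eta, so Eta is the least closely related of the three.

Eta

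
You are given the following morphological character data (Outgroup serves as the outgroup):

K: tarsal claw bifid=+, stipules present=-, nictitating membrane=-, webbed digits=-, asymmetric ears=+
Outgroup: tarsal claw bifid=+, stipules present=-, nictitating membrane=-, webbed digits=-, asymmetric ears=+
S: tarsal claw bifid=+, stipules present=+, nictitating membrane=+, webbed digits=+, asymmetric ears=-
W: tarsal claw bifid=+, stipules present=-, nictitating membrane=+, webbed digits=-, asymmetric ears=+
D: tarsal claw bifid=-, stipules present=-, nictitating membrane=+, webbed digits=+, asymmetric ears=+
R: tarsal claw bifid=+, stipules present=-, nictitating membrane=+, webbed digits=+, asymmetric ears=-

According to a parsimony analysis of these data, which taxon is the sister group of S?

Character polarity is set by the outgroup: the derived state is whichever differs from the outgroup's state, so for tarsal claw bifid, asymmetric ears the derived state is '-', and for the remaining characters it is '+'.
tarsal claw bifid (derived state '-') is unique to D (autapomorphy; uninformative for grouping).
stipules present: derived state '+' in S only — an autapomorphy, so it tells us nothing about relationships among taxa.
nictitating membrane (derived state '+') is shared by D, R, S, and W — a synapomorphy uniting that clade.
webbed digits: derived state '+' in D, R, and S only — synapomorphy for {D, R, S}.
Only R and S show the derived state '-' for asymmetric ears, supporting them as a clade.
Most parsimonious ingroup topology: ((W,((S,R),D)),K).
S and R form a cherry on this tree, so they are sister taxa.

R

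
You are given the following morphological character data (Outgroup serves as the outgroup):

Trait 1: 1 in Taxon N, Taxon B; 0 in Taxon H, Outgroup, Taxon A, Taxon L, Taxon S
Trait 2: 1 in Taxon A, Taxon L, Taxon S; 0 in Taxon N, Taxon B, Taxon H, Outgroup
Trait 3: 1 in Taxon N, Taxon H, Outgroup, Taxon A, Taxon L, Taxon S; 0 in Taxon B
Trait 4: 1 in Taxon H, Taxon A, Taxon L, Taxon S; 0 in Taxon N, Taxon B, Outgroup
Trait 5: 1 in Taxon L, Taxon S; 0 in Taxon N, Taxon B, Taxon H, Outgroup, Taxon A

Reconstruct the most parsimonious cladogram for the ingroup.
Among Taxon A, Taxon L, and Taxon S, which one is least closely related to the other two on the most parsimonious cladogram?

Taxon A

Character polarity is set by the outgroup: the derived state is whichever differs from the outgroup's state, so for Trait 3 the derived state is '0', and for the remaining characters it is '1'.
Trait 1 (derived state '1') is shared by Taxon B and Taxon N — a synapomorphy uniting that clade.
Trait 2: derived state '1' in Taxon A, Taxon L, and Taxon S only — synapomorphy for {Taxon A, Taxon L, Taxon S}.
Trait 3 (derived state '0') is unique to Taxon B (autapomorphy; uninformative for grouping).
Only Taxon A, Taxon H, Taxon L, and Taxon S show the derived state '1' for Trait 4, supporting them as a clade.
Trait 5: derived state '1' in Taxon L and Taxon S only — synapomorphy for {Taxon L, Taxon S}.
Most parsimonious ingroup topology: ((Taxon N,Taxon B),(((Taxon S,Taxon L),Taxon A),Taxon H)).
Taxon L and Taxon S share a more recent common ancestor with each other than either does with Taxon A, so Taxon A is the least closely related of the three.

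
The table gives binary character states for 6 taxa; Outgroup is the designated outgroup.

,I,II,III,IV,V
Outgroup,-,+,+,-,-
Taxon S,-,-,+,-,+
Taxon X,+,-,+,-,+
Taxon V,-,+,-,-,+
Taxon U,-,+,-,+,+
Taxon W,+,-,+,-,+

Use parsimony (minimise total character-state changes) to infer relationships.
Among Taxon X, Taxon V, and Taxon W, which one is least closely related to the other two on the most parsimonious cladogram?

Character polarity is set by the outgroup: the derived state is whichever differs from the outgroup's state, so for II, III the derived state is '-', and for the remaining characters it is '+'.
I: derived state '+' in Taxon W and Taxon X only — synapomorphy for {Taxon W, Taxon X}.
Only Taxon S, Taxon W, and Taxon X show the derived state '-' for II, supporting them as a clade.
III (derived state '-') is shared by Taxon U and Taxon V — a synapomorphy uniting that clade.
IV: derived state '+' in Taxon U only — an autapomorphy, so it tells us nothing about relationships among taxa.
All ingroup taxa share the derived state '+' for V; it defines the ingroup but does not resolve relationships within it.
Most parsimonious ingroup topology: ((Taxon S,(Taxon X,Taxon W)),(Taxon V,Taxon U)).
Taxon X and Taxon W share a more recent common ancestor with each other than either does with Taxon V, so Taxon V is the least closely related of the three.

Taxon V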